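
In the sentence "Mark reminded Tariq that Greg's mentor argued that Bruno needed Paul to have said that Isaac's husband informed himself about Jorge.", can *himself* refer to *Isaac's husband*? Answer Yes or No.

Yes

*himself* is a reflexive; Principle A requires it to be bound within its binding domain — the clause headed by 'informed'.
— Isaac's husband: subject of the clause headed by 'informed'; c-commands the reflexive within its binding domain — allowed (Principle A).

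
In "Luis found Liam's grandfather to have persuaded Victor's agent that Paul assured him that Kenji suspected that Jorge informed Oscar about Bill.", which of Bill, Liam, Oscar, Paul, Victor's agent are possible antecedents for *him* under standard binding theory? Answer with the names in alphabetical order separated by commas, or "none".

Liam, Victor's agent

*him* is a pronoun; Principle B requires it to be free in its binding domain — the clause headed by 'assured'.
— Bill: second object of the clause headed by 'informed'; is c-commanded by the pronoun; coreference would bind this R-expression — blocked (Principle C).
— Liam: possessor inside the subject DP of the clause headed by 'persuaded'; does not c-command the pronoun — Principle B does not apply; allowed.
— Oscar: object of the clause headed by 'informed'; is c-commanded by the pronoun; coreference would bind this R-expression — blocked (Principle C).
— Paul: subject of the clause headed by 'assured'; c-commands the pronoun within its binding domain — blocked (Principle B).
— Victor's agent: object of the clause headed by 'persuaded'; c-commands the pronoun but lies outside its binding domain — allowed.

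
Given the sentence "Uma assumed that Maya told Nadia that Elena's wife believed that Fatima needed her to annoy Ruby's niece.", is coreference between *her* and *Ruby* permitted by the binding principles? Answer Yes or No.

*her* is a pronoun; Principle B requires it to be free in its binding domain — the clause headed by 'needed'.
— Ruby: possessor inside the object DP of the clause headed by 'annoy'; is c-commanded by the pronoun; coreference would bind this R-expression — blocked (Principle C).

No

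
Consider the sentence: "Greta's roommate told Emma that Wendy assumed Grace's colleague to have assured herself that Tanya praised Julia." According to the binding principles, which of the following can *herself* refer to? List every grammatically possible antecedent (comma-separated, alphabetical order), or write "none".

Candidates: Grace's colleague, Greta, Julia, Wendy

*herself* is a reflexive; Principle A requires it to be bound within its binding domain — the clause headed by 'assured'.
— Grace's colleague: subject of the clause headed by 'assured'; c-commands the reflexive within its binding domain — allowed (Principle A).
— Greta: possessor inside the subject DP of the matrix clause; does not c-command the reflexive — cannot bind it (Principle A).
— Julia: object of the clause headed by 'praised'; does not c-command the reflexive — cannot bind it (Principle A).
— Wendy: subject of the clause headed by 'assumed'; c-commands the reflexive but lies outside its binding domain — cannot bind it (Principle A).

Grace's colleague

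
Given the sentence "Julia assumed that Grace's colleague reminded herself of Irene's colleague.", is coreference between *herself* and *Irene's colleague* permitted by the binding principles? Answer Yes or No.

*herself* is a reflexive; Principle A requires it to be bound within its binding domain — the clause headed by 'reminded'.
— Irene's colleague: second object of the clause headed by 'reminded'; does not c-command the reflexive — cannot bind it (Principle A).

No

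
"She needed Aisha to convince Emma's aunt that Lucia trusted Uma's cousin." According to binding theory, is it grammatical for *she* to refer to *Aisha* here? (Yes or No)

*Aisha* is an R-expression; Principle C requires it to be free (not bound by any c-commanding expression).
— she: subject of the matrix clause; the pronoun c-commands the R-expression — coreference blocked (Principle C).

No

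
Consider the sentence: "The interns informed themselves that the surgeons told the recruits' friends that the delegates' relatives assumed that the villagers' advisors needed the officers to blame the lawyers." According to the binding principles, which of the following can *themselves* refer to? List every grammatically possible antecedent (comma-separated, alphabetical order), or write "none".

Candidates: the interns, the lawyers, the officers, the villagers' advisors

*themselves* is a reflexive; Principle A requires it to be bound within its binding domain — the matrix clause.
— the interns: subject of the matrix clause; c-commands the reflexive within its binding domain — allowed (Principle A).
— the lawyers: object of the clause headed by 'blame'; does not c-command the reflexive — cannot bind it (Principle A).
— the officers: subject of the clause headed by 'blame'; does not c-command the reflexive — cannot bind it (Principle A).
— the villagers' advisors: subject of the clause headed by 'needed'; does not c-command the reflexive — cannot bind it (Principle A).

the interns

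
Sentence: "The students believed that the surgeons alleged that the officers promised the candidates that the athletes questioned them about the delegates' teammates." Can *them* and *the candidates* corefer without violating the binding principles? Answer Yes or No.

Yes

*the candidates* is an R-expression; Principle C requires it to be free (not bound by any c-commanding expression).
— them: object of the clause headed by 'questioned'; the pronoun does not c-command the R-expression — coreference allowed.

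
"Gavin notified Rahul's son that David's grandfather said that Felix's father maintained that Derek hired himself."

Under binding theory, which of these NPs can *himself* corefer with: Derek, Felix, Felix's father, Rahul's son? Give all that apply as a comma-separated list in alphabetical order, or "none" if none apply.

*himself* is a reflexive; Principle A requires it to be bound within its binding domain — the clause headed by 'hired'.
— Derek: subject of the clause headed by 'hired'; c-commands the reflexive within its binding domain — allowed (Principle A).
— Felix: possessor inside the subject DP of the clause headed by 'maintained'; does not c-command the reflexive — cannot bind it (Principle A).
— Felix's father: subject of the clause headed by 'maintained'; c-commands the reflexive but lies outside its binding domain — cannot bind it (Principle A).
— Rahul's son: object of the matrix clause; c-commands the reflexive but lies outside its binding domain — cannot bind it (Principle A).

Derek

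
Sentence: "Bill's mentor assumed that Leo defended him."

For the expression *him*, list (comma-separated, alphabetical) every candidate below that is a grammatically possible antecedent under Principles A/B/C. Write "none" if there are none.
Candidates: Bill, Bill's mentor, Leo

Bill, Bill's mentor

*him* is a pronoun; Principle B requires it to be free in its binding domain — the clause headed by 'defended'.
— Bill: possessor inside the subject DP of the matrix clause; does not c-command the pronoun — Principle B does not apply; allowed.
— Bill's mentor: subject of the matrix clause; c-commands the pronoun but lies outside its binding domain — allowed.
— Leo: subject of the clause headed by 'defended'; c-commands the pronoun within its binding domain — blocked (Principle B).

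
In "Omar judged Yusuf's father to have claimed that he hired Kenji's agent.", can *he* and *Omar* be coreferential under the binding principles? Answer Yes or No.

Yes

*Omar* is an R-expression; Principle C requires it to be free (not bound by any c-commanding expression).
— he: subject of the clause headed by 'hired'; the pronoun does not c-command the R-expression — coreference allowed.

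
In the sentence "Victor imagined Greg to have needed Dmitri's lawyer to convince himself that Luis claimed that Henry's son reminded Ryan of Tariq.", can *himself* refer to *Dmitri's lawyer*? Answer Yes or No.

*himself* is a reflexive; Principle A requires it to be bound within its binding domain — the clause headed by 'convince'.
— Dmitri's lawyer: subject of the clause headed by 'convince'; c-commands the reflexive within its binding domain — allowed (Principle A).

Yes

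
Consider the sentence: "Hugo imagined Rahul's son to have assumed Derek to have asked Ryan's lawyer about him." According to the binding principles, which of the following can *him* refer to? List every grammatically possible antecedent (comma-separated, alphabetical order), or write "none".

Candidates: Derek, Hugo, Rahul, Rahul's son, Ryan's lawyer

*him* is a pronoun; Principle B requires it to be free in its binding domain — the clause headed by 'asked'.
— Derek: subject of the clause headed by 'asked'; c-commands the pronoun within its binding domain — blocked (Principle B).
— Hugo: subject of the matrix clause; c-commands the pronoun but lies outside its binding domain — allowed.
— Rahul: possessor inside the subject DP of the clause headed by 'assumed'; does not c-command the pronoun — Principle B does not apply; allowed.
— Rahul's son: subject of the clause headed by 'assumed'; c-commands the pronoun but lies outside its binding domain — allowed.
— Ryan's lawyer: object of the clause headed by 'asked'; c-commands the pronoun within its binding domain — blocked (Principle B).

Hugo, Rahul, Rahul's son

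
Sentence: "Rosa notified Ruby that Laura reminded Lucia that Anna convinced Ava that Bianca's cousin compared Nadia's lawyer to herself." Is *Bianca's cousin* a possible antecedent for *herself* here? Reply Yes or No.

*herself* is a reflexive; Principle A requires it to be bound within its binding domain — the clause headed by 'compared'.
— Bianca's cousin: subject of the clause headed by 'compared'; c-commands the reflexive within its binding domain — allowed (Principle A).

Yes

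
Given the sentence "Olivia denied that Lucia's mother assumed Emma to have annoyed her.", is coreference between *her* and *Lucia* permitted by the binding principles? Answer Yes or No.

*her* is a pronoun; Principle B requires it to be free in its binding domain — the clause headed by 'annoyed'.
— Lucia: possessor inside the subject DP of the clause headed by 'assumed'; does not c-command the pronoun — Principle B does not apply; allowed.

Yes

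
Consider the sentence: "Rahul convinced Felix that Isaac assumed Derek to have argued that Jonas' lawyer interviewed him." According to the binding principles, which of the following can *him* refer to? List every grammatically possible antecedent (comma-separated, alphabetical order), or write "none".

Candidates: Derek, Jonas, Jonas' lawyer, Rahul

Derek, Jonas, Rahul

*him* is a pronoun; Principle B requires it to be free in its binding domain — the clause headed by 'interviewed'.
— Derek: subject of the clause headed by 'argued'; c-commands the pronoun but lies outside its binding domain — allowed.
— Jonas: possessor inside the subject DP of the clause headed by 'interviewed'; does not c-command the pronoun — Principle B does not apply; allowed.
— Jonas' lawyer: subject of the clause headed by 'interviewed'; c-commands the pronoun within its binding domain — blocked (Principle B).
— Rahul: subject of the matrix clause; c-commands the pronoun but lies outside its binding domain — allowed.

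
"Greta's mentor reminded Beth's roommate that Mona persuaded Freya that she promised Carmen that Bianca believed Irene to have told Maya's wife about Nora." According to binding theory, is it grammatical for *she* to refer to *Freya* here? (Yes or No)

*Freya* is an R-expression; Principle C requires it to be free (not bound by any c-commanding expression).
— she: subject of the clause headed by 'promised'; the pronoun does not c-command the R-expression — coreference allowed.

Yes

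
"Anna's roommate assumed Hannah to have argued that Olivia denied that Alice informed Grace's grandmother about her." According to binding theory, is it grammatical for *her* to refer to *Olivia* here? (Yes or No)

*Olivia* is an R-expression; Principle C requires it to be free (not bound by any c-commanding expression).
— her: second object of the clause headed by 'informed'; the pronoun does not c-command the R-expression — coreference allowed.

Yes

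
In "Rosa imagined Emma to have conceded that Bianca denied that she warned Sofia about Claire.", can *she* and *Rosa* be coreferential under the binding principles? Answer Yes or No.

Yes

*Rosa* is an R-expression; Principle C requires it to be free (not bound by any c-commanding expression).
— she: subject of the clause headed by 'warned'; the pronoun does not c-command the R-expression — coreference allowed.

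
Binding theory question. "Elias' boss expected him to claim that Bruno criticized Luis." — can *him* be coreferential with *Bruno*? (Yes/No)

No

*him* is a pronoun; Principle B requires it to be free in its binding domain — the matrix clause.
— Bruno: subject of the clause headed by 'criticized'; is c-commanded by the pronoun; coreference would bind this R-expression — blocked (Principle C).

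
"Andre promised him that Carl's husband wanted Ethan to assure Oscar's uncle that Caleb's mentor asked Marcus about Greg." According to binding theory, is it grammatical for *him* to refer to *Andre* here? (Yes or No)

No

*Andre* is an R-expression; Principle C requires it to be free (not bound by any c-commanding expression).
— him: object of the matrix clause; the R-expression locally c-commands the pronoun — coreference blocked (Principle B on the pronoun).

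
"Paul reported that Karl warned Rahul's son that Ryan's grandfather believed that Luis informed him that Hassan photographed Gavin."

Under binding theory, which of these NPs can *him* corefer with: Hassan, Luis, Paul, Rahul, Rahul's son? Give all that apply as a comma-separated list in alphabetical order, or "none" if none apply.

*him* is a pronoun; Principle B requires it to be free in its binding domain — the clause headed by 'informed'.
— Hassan: subject of the clause headed by 'photographed'; is c-commanded by the pronoun; coreference would bind this R-expression — blocked (Principle C).
— Luis: subject of the clause headed by 'informed'; c-commands the pronoun within its binding domain — blocked (Principle B).
— Paul: subject of the matrix clause; c-commands the pronoun but lies outside its binding domain — allowed.
— Rahul: possessor inside the object DP of the clause headed by 'warned'; does not c-command the pronoun — Principle B does not apply; allowed.
— Rahul's son: object of the clause headed by 'warned'; c-commands the pronoun but lies outside its binding domain — allowed.

Paul, Rahul, Rahul's son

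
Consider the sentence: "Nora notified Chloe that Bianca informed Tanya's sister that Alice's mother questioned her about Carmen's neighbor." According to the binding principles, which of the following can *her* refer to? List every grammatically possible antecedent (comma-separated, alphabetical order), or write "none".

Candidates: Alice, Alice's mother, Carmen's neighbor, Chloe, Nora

*her* is a pronoun; Principle B requires it to be free in its binding domain — the clause headed by 'questioned'.
— Alice: possessor inside the subject DP of the clause headed by 'questioned'; does not c-command the pronoun — Principle B does not apply; allowed.
— Alice's mother: subject of the clause headed by 'questioned'; c-commands the pronoun within its binding domain — blocked (Principle B).
— Carmen's neighbor: second object of the clause headed by 'questioned'; is c-commanded by the pronoun; coreference would bind this R-expression — blocked (Principle C).
— Chloe: object of the matrix clause; c-commands the pronoun but lies outside its binding domain — allowed.
— Nora: subject of the matrix clause; c-commands the pronoun but lies outside its binding domain — allowed.

Alice, Chloe, Nora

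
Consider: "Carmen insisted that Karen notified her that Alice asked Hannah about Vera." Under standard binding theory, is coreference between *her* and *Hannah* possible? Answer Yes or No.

*Hannah* is an R-expression; Principle C requires it to be free (not bound by any c-commanding expression).
— her: object of the clause headed by 'notified'; the pronoun c-commands the R-expression — coreference blocked (Principle C).

No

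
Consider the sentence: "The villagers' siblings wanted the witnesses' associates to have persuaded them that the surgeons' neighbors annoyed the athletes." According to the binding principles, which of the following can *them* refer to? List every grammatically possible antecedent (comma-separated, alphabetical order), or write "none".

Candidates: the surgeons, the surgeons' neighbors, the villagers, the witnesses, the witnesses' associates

the villagers, the witnesses

*them* is a pronoun; Principle B requires it to be free in its binding domain — the clause headed by 'persuaded'.
— the surgeons: possessor inside the subject DP of the clause headed by 'annoyed'; is c-commanded by the pronoun; coreference would bind this R-expression — blocked (Principle C).
— the surgeons' neighbors: subject of the clause headed by 'annoyed'; is c-commanded by the pronoun; coreference would bind this R-expression — blocked (Principle C).
— the villagers: possessor inside the subject DP of the matrix clause; does not c-command the pronoun — Principle B does not apply; allowed.
— the witnesses: possessor inside the subject DP of the clause headed by 'persuaded'; does not c-command the pronoun — Principle B does not apply; allowed.
— the witnesses' associates: subject of the clause headed by 'persuaded'; c-commands the pronoun within its binding domain — blocked (Principle B).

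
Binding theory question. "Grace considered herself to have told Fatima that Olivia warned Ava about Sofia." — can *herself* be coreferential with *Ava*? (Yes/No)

No

*herself* is a reflexive; Principle A requires it to be bound within its binding domain — the matrix clause.
— Ava: object of the clause headed by 'warned'; does not c-command the reflexive — cannot bind it (Principle A).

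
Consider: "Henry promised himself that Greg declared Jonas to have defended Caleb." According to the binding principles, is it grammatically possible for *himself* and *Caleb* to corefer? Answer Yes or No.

*himself* is a reflexive; Principle A requires it to be bound within its binding domain — the matrix clause.
— Caleb: object of the clause headed by 'defended'; does not c-command the reflexive — cannot bind it (Principle A).

No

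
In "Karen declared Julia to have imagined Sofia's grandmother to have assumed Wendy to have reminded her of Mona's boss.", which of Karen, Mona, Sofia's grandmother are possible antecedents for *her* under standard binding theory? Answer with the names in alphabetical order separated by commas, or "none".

*her* is a pronoun; Principle B requires it to be free in its binding domain — the clause headed by 'reminded'.
— Karen: subject of the matrix clause; c-commands the pronoun but lies outside its binding domain — allowed.
— Mona: possessor inside the second object DP of the clause headed by 'reminded'; is c-commanded by the pronoun; coreference would bind this R-expression — blocked (Principle C).
— Sofia's grandmother: subject of the clause headed by 'assumed'; c-commands the pronoun but lies outside its binding domain — allowed.

Karen, Sofia's grandmother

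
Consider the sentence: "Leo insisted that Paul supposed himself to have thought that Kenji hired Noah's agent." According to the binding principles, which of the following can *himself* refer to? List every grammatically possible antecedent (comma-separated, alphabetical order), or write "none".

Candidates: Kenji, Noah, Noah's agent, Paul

Paul

*himself* is a reflexive; Principle A requires it to be bound within its binding domain — the clause headed by 'supposed'.
— Kenji: subject of the clause headed by 'hired'; does not c-command the reflexive — cannot bind it (Principle A).
— Noah: possessor inside the object DP of the clause headed by 'hired'; does not c-command the reflexive — cannot bind it (Principle A).
— Noah's agent: object of the clause headed by 'hired'; does not c-command the reflexive — cannot bind it (Principle A).
— Paul: subject of the clause headed by 'supposed'; c-commands the reflexive within its binding domain — allowed (Principle A).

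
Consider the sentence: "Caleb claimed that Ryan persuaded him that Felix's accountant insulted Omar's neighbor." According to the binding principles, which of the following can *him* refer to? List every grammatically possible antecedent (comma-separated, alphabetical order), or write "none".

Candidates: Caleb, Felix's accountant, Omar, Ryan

Caleb

*him* is a pronoun; Principle B requires it to be free in its binding domain — the clause headed by 'persuaded'.
— Caleb: subject of the matrix clause; c-commands the pronoun but lies outside its binding domain — allowed.
— Felix's accountant: subject of the clause headed by 'insulted'; is c-commanded by the pronoun; coreference would bind this R-expression — blocked (Principle C).
— Omar: possessor inside the object DP of the clause headed by 'insulted'; is c-commanded by the pronoun; coreference would bind this R-expression — blocked (Principle C).
— Ryan: subject of the clause headed by 'persuaded'; c-commands the pronoun within its binding domain — blocked (Principle B).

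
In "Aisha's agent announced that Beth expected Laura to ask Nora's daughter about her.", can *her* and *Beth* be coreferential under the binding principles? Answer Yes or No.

*Beth* is an R-expression; Principle C requires it to be free (not bound by any c-commanding expression).
— her: second object of the clause headed by 'ask'; the pronoun does not c-command the R-expression — coreference allowed.

Yes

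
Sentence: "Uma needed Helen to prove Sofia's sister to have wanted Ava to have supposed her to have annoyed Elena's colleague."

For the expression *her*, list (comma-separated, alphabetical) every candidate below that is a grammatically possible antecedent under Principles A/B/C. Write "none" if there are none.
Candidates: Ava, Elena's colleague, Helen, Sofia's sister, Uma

*her* is a pronoun; Principle B requires it to be free in its binding domain — the clause headed by 'supposed'.
— Ava: subject of the clause headed by 'supposed'; c-commands the pronoun within its binding domain — blocked (Principle B).
— Elena's colleague: object of the clause headed by 'annoyed'; is c-commanded by the pronoun; coreference would bind this R-expression — blocked (Principle C).
— Helen: subject of the clause headed by 'prove'; c-commands the pronoun but lies outside its binding domain — allowed.
— Sofia's sister: subject of the clause headed by 'wanted'; c-commands the pronoun but lies outside its binding domain — allowed.
— Uma: subject of the matrix clause; c-commands the pronoun but lies outside its binding domain — allowed.

Helen, Sofia's sister, Uma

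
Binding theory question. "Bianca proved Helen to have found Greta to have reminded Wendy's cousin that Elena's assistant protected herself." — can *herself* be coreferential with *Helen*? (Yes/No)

*herself* is a reflexive; Principle A requires it to be bound within its binding domain — the clause headed by 'protected'.
— Helen: subject of the clause headed by 'found'; c-commands the reflexive but lies outside its binding domain — cannot bind it (Principle A).

No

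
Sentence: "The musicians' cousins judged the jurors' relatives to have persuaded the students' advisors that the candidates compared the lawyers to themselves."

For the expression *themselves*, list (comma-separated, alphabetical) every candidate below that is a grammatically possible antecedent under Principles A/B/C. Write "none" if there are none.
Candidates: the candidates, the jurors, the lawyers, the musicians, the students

*themselves* is a reflexive; Principle A requires it to be bound within its binding domain — the clause headed by 'compared'.
— the candidates: subject of the clause headed by 'compared'; c-commands the reflexive within its binding domain — allowed (Principle A).
— the jurors: possessor inside the subject DP of the clause headed by 'persuaded'; does not c-command the reflexive — cannot bind it (Principle A).
— the lawyers: object of the clause headed by 'compared'; c-commands the reflexive within its binding domain — allowed (Principle A).
— the musicians: possessor inside the subject DP of the matrix clause; does not c-command the reflexive — cannot bind it (Principle A).
— the students: possessor inside the object DP of the clause headed by 'persuaded'; does not c-command the reflexive — cannot bind it (Principle A).

the candidates, the lawyers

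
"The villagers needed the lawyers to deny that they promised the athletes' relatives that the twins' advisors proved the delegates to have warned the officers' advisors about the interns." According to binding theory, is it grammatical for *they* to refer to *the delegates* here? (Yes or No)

No

*the delegates* is an R-expression; Principle C requires it to be free (not bound by any c-commanding expression).
— they: subject of the clause headed by 'promised'; the pronoun c-commands the R-expression — coreference blocked (Principle C).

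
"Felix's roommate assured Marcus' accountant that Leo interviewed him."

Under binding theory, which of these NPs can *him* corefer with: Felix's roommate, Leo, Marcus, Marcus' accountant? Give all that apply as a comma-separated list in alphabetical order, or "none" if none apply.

Felix's roommate, Marcus, Marcus' accountant

*him* is a pronoun; Principle B requires it to be free in its binding domain — the clause headed by 'interviewed'.
— Felix's roommate: subject of the matrix clause; c-commands the pronoun but lies outside its binding domain — allowed.
— Leo: subject of the clause headed by 'interviewed'; c-commands the pronoun within its binding domain — blocked (Principle B).
— Marcus: possessor inside the object DP of the matrix clause; does not c-command the pronoun — Principle B does not apply; allowed.
— Marcus' accountant: object of the matrix clause; c-commands the pronoun but lies outside its binding domain — allowed.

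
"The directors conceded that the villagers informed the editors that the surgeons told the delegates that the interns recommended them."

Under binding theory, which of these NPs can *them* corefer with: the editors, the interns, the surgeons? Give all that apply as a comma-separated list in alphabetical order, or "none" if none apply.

*them* is a pronoun; Principle B requires it to be free in its binding domain — the clause headed by 'recommended'.
— the editors: object of the clause headed by 'informed'; c-commands the pronoun but lies outside its binding domain — allowed.
— the interns: subject of the clause headed by 'recommended'; c-commands the pronoun within its binding domain — blocked (Principle B).
— the surgeons: subject of the clause headed by 'told'; c-commands the pronoun but lies outside its binding domain — allowed.

the editors, the surgeons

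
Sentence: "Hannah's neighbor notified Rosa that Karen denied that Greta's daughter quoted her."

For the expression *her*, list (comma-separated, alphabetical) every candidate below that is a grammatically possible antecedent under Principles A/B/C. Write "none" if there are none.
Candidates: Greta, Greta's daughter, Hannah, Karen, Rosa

Greta, Hannah, Karen, Rosa

*her* is a pronoun; Principle B requires it to be free in its binding domain — the clause headed by 'quoted'.
— Greta: possessor inside the subject DP of the clause headed by 'quoted'; does not c-command the pronoun — Principle B does not apply; allowed.
— Greta's daughter: subject of the clause headed by 'quoted'; c-commands the pronoun within its binding domain — blocked (Principle B).
— Hannah: possessor inside the subject DP of the matrix clause; does not c-command the pronoun — Principle B does not apply; allowed.
— Karen: subject of the clause headed by 'denied'; c-commands the pronoun but lies outside its binding domain — allowed.
— Rosa: object of the matrix clause; c-commands the pronoun but lies outside its binding domain — allowed.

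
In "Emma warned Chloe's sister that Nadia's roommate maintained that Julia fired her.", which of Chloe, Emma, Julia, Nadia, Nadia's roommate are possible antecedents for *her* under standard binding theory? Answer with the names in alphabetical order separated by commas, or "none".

*her* is a pronoun; Principle B requires it to be free in its binding domain — the clause headed by 'fired'.
— Chloe: possessor inside the object DP of the matrix clause; does not c-command the pronoun — Principle B does not apply; allowed.
— Emma: subject of the matrix clause; c-commands the pronoun but lies outside its binding domain — allowed.
— Julia: subject of the clause headed by 'fired'; c-commands the pronoun within its binding domain — blocked (Principle B).
— Nadia: possessor inside the subject DP of the clause headed by 'maintained'; does not c-command the pronoun — Principle B does not apply; allowed.
— Nadia's roommate: subject of the clause headed by 'maintained'; c-commands the pronoun but lies outside its binding domain — allowed.

Chloe, Emma, Nadia, Nadia's roommate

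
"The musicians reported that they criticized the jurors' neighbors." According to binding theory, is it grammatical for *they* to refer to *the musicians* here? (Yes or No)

*the musicians* is an R-expression; Principle C requires it to be free (not bound by any c-commanding expression).
— they: subject of the clause headed by 'criticized'; the pronoun does not c-command the R-expression — coreference allowed.

Yes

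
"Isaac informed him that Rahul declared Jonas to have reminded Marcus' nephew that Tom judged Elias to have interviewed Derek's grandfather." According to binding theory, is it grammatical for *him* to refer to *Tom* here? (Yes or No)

No

*Tom* is an R-expression; Principle C requires it to be free (not bound by any c-commanding expression).
— him: object of the matrix clause; the pronoun c-commands the R-expression — coreference blocked (Principle C).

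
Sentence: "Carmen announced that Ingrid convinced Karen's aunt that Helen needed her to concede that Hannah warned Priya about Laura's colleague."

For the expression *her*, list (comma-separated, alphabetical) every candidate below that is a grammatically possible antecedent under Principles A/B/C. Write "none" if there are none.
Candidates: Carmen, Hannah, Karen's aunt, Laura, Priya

Carmen, Karen's aunt

*her* is a pronoun; Principle B requires it to be free in its binding domain — the clause headed by 'needed'.
— Carmen: subject of the matrix clause; c-commands the pronoun but lies outside its binding domain — allowed.
— Hannah: subject of the clause headed by 'warned'; is c-commanded by the pronoun; coreference would bind this R-expression — blocked (Principle C).
— Karen's aunt: object of the clause headed by 'convinced'; c-commands the pronoun but lies outside its binding domain — allowed.
— Laura: possessor inside the second object DP of the clause headed by 'warned'; is c-commanded by the pronoun; coreference would bind this R-expression — blocked (Principle C).
— Priya: object of the clause headed by 'warned'; is c-commanded by the pronoun; coreference would bind this R-expression — blocked (Principle C).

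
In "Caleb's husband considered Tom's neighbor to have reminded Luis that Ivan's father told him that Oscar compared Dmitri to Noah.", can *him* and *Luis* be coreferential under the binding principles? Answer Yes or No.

Yes

*Luis* is an R-expression; Principle C requires it to be free (not bound by any c-commanding expression).
— him: object of the clause headed by 'told'; the pronoun does not c-command the R-expression — coreference allowed.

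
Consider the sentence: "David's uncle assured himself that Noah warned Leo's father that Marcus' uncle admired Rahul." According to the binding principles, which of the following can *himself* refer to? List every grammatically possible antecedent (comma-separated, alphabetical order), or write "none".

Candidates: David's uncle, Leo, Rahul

*himself* is a reflexive; Principle A requires it to be bound within its binding domain — the matrix clause.
— David's uncle: subject of the matrix clause; c-commands the reflexive within its binding domain — allowed (Principle A).
— Leo: possessor inside the object DP of the clause headed by 'warned'; does not c-command the reflexive — cannot bind it (Principle A).
— Rahul: object of the clause headed by 'admired'; does not c-command the reflexive — cannot bind it (Principle A).

David's uncle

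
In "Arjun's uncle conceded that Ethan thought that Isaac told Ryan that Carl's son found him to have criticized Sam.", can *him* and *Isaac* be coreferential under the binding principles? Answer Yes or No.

*Isaac* is an R-expression; Principle C requires it to be free (not bound by any c-commanding expression).
— him: subject of the clause headed by 'criticized'; the pronoun does not c-command the R-expression — coreference allowed.

Yes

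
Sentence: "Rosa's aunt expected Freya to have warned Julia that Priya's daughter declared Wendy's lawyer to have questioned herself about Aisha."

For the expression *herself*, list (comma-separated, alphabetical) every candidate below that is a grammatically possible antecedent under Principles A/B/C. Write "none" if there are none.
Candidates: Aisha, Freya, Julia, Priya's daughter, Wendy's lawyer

Wendy's lawyer

*herself* is a reflexive; Principle A requires it to be bound within its binding domain — the clause headed by 'questioned'.
— Aisha: second object of the clause headed by 'questioned'; does not c-command the reflexive — cannot bind it (Principle A).
— Freya: subject of the clause headed by 'warned'; c-commands the reflexive but lies outside its binding domain — cannot bind it (Principle A).
— Julia: object of the clause headed by 'warned'; c-commands the reflexive but lies outside its binding domain — cannot bind it (Principle A).
— Priya's daughter: subject of the clause headed by 'declared'; c-commands the reflexive but lies outside its binding domain — cannot bind it (Principle A).
— Wendy's lawyer: subject of the clause headed by 'questioned'; c-commands the reflexive within its binding domain — allowed (Principle A).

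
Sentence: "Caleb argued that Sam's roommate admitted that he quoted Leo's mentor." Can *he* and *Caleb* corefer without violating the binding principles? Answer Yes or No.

*Caleb* is an R-expression; Principle C requires it to be free (not bound by any c-commanding expression).
— he: subject of the clause headed by 'quoted'; the pronoun does not c-command the R-expression — coreference allowed.

Yes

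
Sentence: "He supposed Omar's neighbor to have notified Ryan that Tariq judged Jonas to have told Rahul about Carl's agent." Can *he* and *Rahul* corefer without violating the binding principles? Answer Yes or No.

*Rahul* is an R-expression; Principle C requires it to be free (not bound by any c-commanding expression).
— he: subject of the matrix clause; the pronoun c-commands the R-expression — coreference blocked (Principle C).

No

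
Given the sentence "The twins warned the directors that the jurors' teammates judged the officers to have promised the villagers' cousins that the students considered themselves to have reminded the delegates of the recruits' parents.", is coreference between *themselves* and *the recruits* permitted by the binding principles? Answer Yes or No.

No

*themselves* is a reflexive; Principle A requires it to be bound within its binding domain — the clause headed by 'considered'.
— the recruits: possessor inside the second object DP of the clause headed by 'reminded'; does not c-command the reflexive — cannot bind it (Principle A).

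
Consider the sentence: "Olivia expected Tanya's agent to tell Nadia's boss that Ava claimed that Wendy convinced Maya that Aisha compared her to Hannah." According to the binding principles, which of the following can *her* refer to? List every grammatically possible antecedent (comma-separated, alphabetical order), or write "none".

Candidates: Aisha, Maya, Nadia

*her* is a pronoun; Principle B requires it to be free in its binding domain — the clause headed by 'compared'.
— Aisha: subject of the clause headed by 'compared'; c-commands the pronoun within its binding domain — blocked (Principle B).
— Maya: object of the clause headed by 'convinced'; c-commands the pronoun but lies outside its binding domain — allowed.
— Nadia: possessor inside the object DP of the clause headed by 'tell'; does not c-command the pronoun — Principle B does not apply; allowed.

Maya, Nadia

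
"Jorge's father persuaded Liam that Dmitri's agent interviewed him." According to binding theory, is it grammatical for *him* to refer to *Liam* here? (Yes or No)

*Liam* is an R-expression; Principle C requires it to be free (not bound by any c-commanding expression).
— him: object of the clause headed by 'interviewed'; the pronoun does not c-command the R-expression — coreference allowed.

Yes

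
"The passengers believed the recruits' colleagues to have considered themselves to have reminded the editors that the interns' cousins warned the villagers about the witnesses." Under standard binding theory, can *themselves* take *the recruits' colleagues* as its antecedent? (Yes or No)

*themselves* is a reflexive; Principle A requires it to be bound within its binding domain — the clause headed by 'considered'.
— the recruits' colleagues: subject of the clause headed by 'considered'; c-commands the reflexive within its binding domain — allowed (Principle A).

Yes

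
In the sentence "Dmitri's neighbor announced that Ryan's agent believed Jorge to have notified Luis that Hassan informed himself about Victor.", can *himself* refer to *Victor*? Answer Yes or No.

No

*himself* is a reflexive; Principle A requires it to be bound within its binding domain — the clause headed by 'informed'.
— Victor: second object of the clause headed by 'informed'; does not c-command the reflexive — cannot bind it (Principle A).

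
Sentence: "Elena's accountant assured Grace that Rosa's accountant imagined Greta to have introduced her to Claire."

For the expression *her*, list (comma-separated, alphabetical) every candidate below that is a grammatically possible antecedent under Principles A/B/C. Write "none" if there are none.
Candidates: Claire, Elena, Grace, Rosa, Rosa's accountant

Elena, Grace, Rosa, Rosa's accountant

*her* is a pronoun; Principle B requires it to be free in its binding domain — the clause headed by 'introduced'.
— Claire: second object of the clause headed by 'introduced'; is c-commanded by the pronoun; coreference would bind this R-expression — blocked (Principle C).
— Elena: possessor inside the subject DP of the matrix clause; does not c-command the pronoun — Principle B does not apply; allowed.
— Grace: object of the matrix clause; c-commands the pronoun but lies outside its binding domain — allowed.
— Rosa: possessor inside the subject DP of the clause headed by 'imagined'; does not c-command the pronoun — Principle B does not apply; allowed.
— Rosa's accountant: subject of the clause headed by 'imagined'; c-commands the pronoun but lies outside its binding domain — allowed.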